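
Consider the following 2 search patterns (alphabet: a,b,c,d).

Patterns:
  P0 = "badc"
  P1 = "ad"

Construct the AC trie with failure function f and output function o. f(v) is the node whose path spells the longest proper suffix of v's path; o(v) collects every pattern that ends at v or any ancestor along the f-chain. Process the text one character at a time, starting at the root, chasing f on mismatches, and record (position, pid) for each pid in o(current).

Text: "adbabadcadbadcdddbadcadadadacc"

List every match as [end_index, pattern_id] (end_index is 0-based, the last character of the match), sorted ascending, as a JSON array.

Build automaton:
Trie nodes:
  n0 'ε': a→5 b→1
  n1 'b': a→2
  n2 'ba': d→3
  n3 'bad': c→4
  n4 'badc': ·  ←P0
  n5 'a': d→6
  n6 'ad': ·  ←P1

BFS fail/out derivation:
  fail(1) 'b': from fail(0)=0 chase 'b': 0 ⇒ 0;  out=∅∪out(0)=∅
  fail(5) 'a': from fail(0)=0 chase 'a': 0 ⇒ 0;  out=∅∪out(0)=∅
  fail(2) 'ba': from fail(1)=0 chase 'a': 0 ⇒ 5;  out=∅∪out(5)=∅
  fail(6) 'ad': from fail(5)=0 chase 'd': 0 ⇒ 0;  out={1}∪out(0)={1}
  fail(3) 'bad': from fail(2)=5 chase 'd': 5 ⇒ 6;  out=∅∪out(6)={1}
  fail(4) 'badc': from fail(3)=6 chase 'c': 6→0 ⇒ 0;  out={0}∪out(0)={0}

Scan:
i=0 'a': node 0→5
i=1 'd': node 5→6  → match P1@[0:1]
i=2 'b': node 6→1 (fail-walked)
i=3 'a': node 1→2
i=4 'b': node 2→1 (fail-walked)
i=5 'a': node 1→2
i=6 'd': node 2→3  → match P1@[5:6]
i=7 'c': node 3→4  → match P0@[4:7]
i=8 'a': node 4→5 (fail-walked)
i=9 'd': node 5→6  → match P1@[8:9]
i=10 'b': node 6→1 (fail-walked)
i=11 'a': node 1→2
i=12 'd': node 2→3  → match P1@[11:12]
i=13 'c': node 3→4  → match P0@[10:13]
i=14 'd': node 4→0 (fail-walked)
i=15 'd': node 0→0
i=16 'd': node 0→0
i=17 'b': node 0→1
i=18 'a': node 1→2
i=19 'd': node 2→3  → match P1@[18:19]
i=20 'c': node 3→4  → match P0@[17:20]
i=21 'a': node 4→5 (fail-walked)
i=22 'd': node 5→6  → match P1@[21:22]
i=23 'a': node 6→5 (fail-walked)
i=24 'd': node 5→6  → match P1@[23:24]
i=25 'a': node 6→5 (fail-walked)
i=26 'd': node 5→6  → match P1@[25:26]
i=27 'a': node 6→5 (fail-walked)
i=28 'c': node 5→0 (fail-walked)
i=29 'c': node 0→0

All matches (sorted): [[1,1],[6,1],[7,0],[9,1],[12,1],[13,0],[19,1],[20,0],[22,1],[24,1],[26,1]]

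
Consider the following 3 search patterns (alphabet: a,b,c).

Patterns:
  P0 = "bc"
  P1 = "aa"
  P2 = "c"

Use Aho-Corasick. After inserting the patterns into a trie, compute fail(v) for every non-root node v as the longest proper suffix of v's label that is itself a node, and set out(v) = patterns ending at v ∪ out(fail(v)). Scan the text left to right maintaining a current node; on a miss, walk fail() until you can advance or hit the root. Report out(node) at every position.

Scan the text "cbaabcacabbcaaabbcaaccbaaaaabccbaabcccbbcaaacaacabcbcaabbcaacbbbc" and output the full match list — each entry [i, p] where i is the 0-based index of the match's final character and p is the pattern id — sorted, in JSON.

Construct AC machine:
Trie nodes:
  0='ε' goto a→3 b→1 c→5
  1='b' goto c→2
  2='bc' goto ·  ←P0
  3='a' goto a→4
  4='aa' goto ·  ←P1
  5='c' goto ·  ←P2

Failure links (BFS by depth):
  fail(1) 'b': from fail(0)=0 chase 'b': 0 ⇒ 0;  out=∅∪out(0)=∅
  fail(3) 'a': from fail(0)=0 chase 'a': 0 ⇒ 0;  out=∅∪out(0)=∅
  fail(5) 'c': from fail(0)=0 chase 'c': 0 ⇒ 0;  out={2}∪out(0)={2}
  fail(2) 'bc': from fail(1)=0 chase 'c': 0 ⇒ 5;  out={0}∪out(5)={0,2}
  fail(4) 'aa': from fail(3)=0 chase 'a': 0 ⇒ 3;  out={1}∪out(3)={1}

Scan:
pos 0 'c': at 5  ** P2@[0:0]
pos 1 'b': at 1 (via fail)
pos 2 'a': at 3 (via fail)
pos 3 'a': at 4  ** P1@[2:3]
pos 4 'b': at 1 (via fail)
pos 5 'c': at 2  ** P0@[4:5],P2@[5:5]
pos 6 'a': at 3 (via fail)
pos 7 'c': at 5 (via fail)  ** P2@[7:7]
pos 8 'a': at 3 (via fail)
pos 9 'b': at 1 (via fail)
pos 10 'b': at 1 (via fail)
pos 11 'c': at 2  ** P0@[10:11],P2@[11:11]
pos 12 'a': at 3 (via fail)
pos 13 'a': at 4  ** P1@[12:13]
pos 14 'a': at 4 (via fail)  ** P1@[13:14]
pos 15 'b': at 1 (via fail)
pos 16 'b': at 1 (via fail)
pos 17 'c': at 2  ** P0@[16:17],P2@[17:17]
pos 18 'a': at 3 (via fail)
pos 19 'a': at 4  ** P1@[18:19]
pos 20 'c': at 5 (via fail)  ** P2@[20:20]
pos 21 'c': at 5 (via fail)  ** P2@[21:21]
pos 22 'b': at 1 (via fail)
pos 23 'a': at 3 (via fail)
pos 24 'a': at 4  ** P1@[23:24]
pos 25 'a': at 4 (via fail)  ** P1@[24:25]
pos 26 'a': at 4 (via fail)  ** P1@[25:26]
pos 27 'a': at 4 (via fail)  ** P1@[26:27]
pos 28 'b': at 1 (via fail)
pos 29 'c': at 2  ** P0@[28:29],P2@[29:29]
pos 30 'c': at 5 (via fail)  ** P2@[30:30]
pos 31 'b': at 1 (via fail)
pos 32 'a': at 3 (via fail)
pos 33 'a': at 4  ** P1@[32:33]
pos 34 'b': at 1 (via fail)
pos 35 'c': at 2  ** P0@[34:35],P2@[35:35]
pos 36 'c': at 5 (via fail)  ** P2@[36:36]
pos 37 'c': at 5 (via fail)  ** P2@[37:37]
pos 38 'b': at 1 (via fail)
pos 39 'b': at 1 (via fail)
pos 40 'c': at 2  ** P0@[39:40],P2@[40:40]
pos 41 'a': at 3 (via fail)
pos 42 'a': at 4  ** P1@[41:42]
pos 43 'a': at 4 (via fail)  ** P1@[42:43]
pos 44 'c': at 5 (via fail)  ** P2@[44:44]
pos 45 'a': at 3 (via fail)
pos 46 'a': at 4  ** P1@[45:46]
pos 47 'c': at 5 (via fail)  ** P2@[47:47]
pos 48 'a': at 3 (via fail)
pos 49 'b': at 1 (via fail)
pos 50 'c': at 2  ** P0@[49:50],P2@[50:50]
pos 51 'b': at 1 (via fail)
pos 52 'c': at 2  ** P0@[51:52],P2@[52:52]
pos 53 'a': at 3 (via fail)
pos 54 'a': at 4  ** P1@[53:54]
pos 55 'b': at 1 (via fail)
pos 56 'b': at 1 (via fail)
pos 57 'c': at 2  ** P0@[56:57],P2@[57:57]
pos 58 'a': at 3 (via fail)
pos 59 'a': at 4  ** P1@[58:59]
pos 60 'c': at 5 (via fail)  ** P2@[60:60]
pos 61 'b': at 1 (via fail)
pos 62 'b': at 1 (via fail)
pos 63 'b': at 1 (via fail)
pos 64 'c': at 2  ** P0@[63:64],P2@[64:64]

Result: [[0,2],[3,1],[5,0],[5,2],[7,2],[11,0],[11,2],[13,1],[14,1],[17,0],[17,2],[19,1],[20,2],[21,2],[24,1],[25,1],[26,1],[27,1],[29,0],[29,2],[30,2],[33,1],[35,0],[35,2],[36,2],[37,2],[40,0],[40,2],[42,1],[43,1],[44,2],[46,1],[47,2],[50,0],[50,2],[52,0],[52,2],[54,1],[57,0],[57,2],[59,1],[60,2],[64,0],[64,2]]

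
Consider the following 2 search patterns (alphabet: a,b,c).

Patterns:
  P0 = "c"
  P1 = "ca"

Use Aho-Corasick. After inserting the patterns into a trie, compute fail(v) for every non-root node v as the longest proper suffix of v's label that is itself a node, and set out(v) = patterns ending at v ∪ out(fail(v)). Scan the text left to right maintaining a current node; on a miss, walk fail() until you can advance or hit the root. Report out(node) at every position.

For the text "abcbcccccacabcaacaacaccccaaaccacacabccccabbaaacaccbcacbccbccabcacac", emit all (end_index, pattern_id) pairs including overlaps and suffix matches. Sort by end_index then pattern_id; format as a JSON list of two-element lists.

Build:
Trie (insert patterns):
  0='ε' goto c→1
  1='c' goto a→2  [P0 ends]
  2='ca' goto ·  [P1 ends]

Failure links (BFS by depth):
  fail(1) 'c': from fail(0)=0 chase 'c': 0 ⇒ 0;  out={0}∪out(0)={0}
  fail(2) 'ca': from fail(1)=0 chase 'a': 0 ⇒ 0;  out={1}∪out(0)={1}

Scan:
i=0 'a': node 0→0
i=1 'b': node 0→0
i=2 'c': node 0→1  emit P0@[2:2]
i=3 'b': node 1→0 (fail-walked)
i=4 'c': node 0→1  emit P0@[4:4]
i=5 'c': node 1→1 (fail-walked)  emit P0@[5:5]
i=6 'c': node 1→1 (fail-walked)  emit P0@[6:6]
i=7 'c': node 1→1 (fail-walked)  emit P0@[7:7]
i=8 'c': node 1→1 (fail-walked)  emit P0@[8:8]
i=9 'a': node 1→2  emit P1@[8:9]
i=10 'c': node 2→1 (fail-walked)  emit P0@[10:10]
i=11 'a': node 1→2  emit P1@[10:11]
i=12 'b': node 2→0 (fail-walked)
i=13 'c': node 0→1  emit P0@[13:13]
i=14 'a': node 1→2  emit P1@[13:14]
i=15 'a': node 2→0 (fail-walked)
i=16 'c': node 0→1  emit P0@[16:16]
i=17 'a': node 1→2  emit P1@[16:17]
i=18 'a': node 2→0 (fail-walked)
i=19 'c': node 0→1  emit P0@[19:19]
i=20 'a': node 1→2  emit P1@[19:20]
i=21 'c': node 2→1 (fail-walked)  emit P0@[21:21]
i=22 'c': node 1→1 (fail-walked)  emit P0@[22:22]
i=23 'c': node 1→1 (fail-walked)  emit P0@[23:23]
i=24 'c': node 1→1 (fail-walked)  emit P0@[24:24]
i=25 'a': node 1→2  emit P1@[24:25]
i=26 'a': node 2→0 (fail-walked)
i=27 'a': node 0→0
i=28 'c': node 0→1  emit P0@[28:28]
i=29 'c': node 1→1 (fail-walked)  emit P0@[29:29]
i=30 'a': node 1→2  emit P1@[29:30]
i=31 'c': node 2→1 (fail-walked)  emit P0@[31:31]
i=32 'a': node 1→2  emit P1@[31:32]
i=33 'c': node 2→1 (fail-walked)  emit P0@[33:33]
i=34 'a': node 1→2  emit P1@[33:34]
i=35 'b': node 2→0 (fail-walked)
i=36 'c': node 0→1  emit P0@[36:36]
i=37 'c': node 1→1 (fail-walked)  emit P0@[37:37]
i=38 'c': node 1→1 (fail-walked)  emit P0@[38:38]
i=39 'c': node 1→1 (fail-walked)  emit P0@[39:39]
i=40 'a': node 1→2  emit P1@[39:40]
i=41 'b': node 2→0 (fail-walked)
i=42 'b': node 0→0
i=43 'a': node 0→0
i=44 'a': node 0→0
i=45 'a': node 0→0
i=46 'c': node 0→1  emit P0@[46:46]
i=47 'a': node 1→2  emit P1@[46:47]
i=48 'c': node 2→1 (fail-walked)  emit P0@[48:48]
i=49 'c': node 1→1 (fail-walked)  emit P0@[49:49]
i=50 'b': node 1→0 (fail-walked)
i=51 'c': node 0→1  emit P0@[51:51]
i=52 'a': node 1→2  emit P1@[51:52]
i=53 'c': node 2→1 (fail-walked)  emit P0@[53:53]
i=54 'b': node 1→0 (fail-walked)
i=55 'c': node 0→1  emit P0@[55:55]
i=56 'c': node 1→1 (fail-walked)  emit P0@[56:56]
i=57 'b': node 1→0 (fail-walked)
i=58 'c': node 0→1  emit P0@[58:58]
i=59 'c': node 1→1 (fail-walked)  emit P0@[59:59]
i=60 'a': node 1→2  emit P1@[59:60]
i=61 'b': node 2→0 (fail-walked)
i=62 'c': node 0→1  emit P0@[62:62]
i=63 'a': node 1→2  emit P1@[62:63]
i=64 'c': node 2→1 (fail-walked)  emit P0@[64:64]
i=65 'a': node 1→2  emit P1@[64:65]
i=66 'c': node 2→1 (fail-walked)  emit P0@[66:66]

All matches (sorted): [[2,0],[4,0],[5,0],[6,0],[7,0],[8,0],[9,1],[10,0],[11,1],[13,0],[14,1],[16,0],[17,1],[19,0],[20,1],[21,0],[22,0],[23,0],[24,0],[25,1],[28,0],[29,0],[30,1],[31,0],[32,1],[33,0],[34,1],[36,0],[37,0],[38,0],[39,0],[40,1],[46,0],[47,1],[48,0],[49,0],[51,0],[52,1],[53,0],[55,0],[56,0],[58,0],[59,0],[60,1],[62,0],[63,1],[64,0],[65,1],[66,0]]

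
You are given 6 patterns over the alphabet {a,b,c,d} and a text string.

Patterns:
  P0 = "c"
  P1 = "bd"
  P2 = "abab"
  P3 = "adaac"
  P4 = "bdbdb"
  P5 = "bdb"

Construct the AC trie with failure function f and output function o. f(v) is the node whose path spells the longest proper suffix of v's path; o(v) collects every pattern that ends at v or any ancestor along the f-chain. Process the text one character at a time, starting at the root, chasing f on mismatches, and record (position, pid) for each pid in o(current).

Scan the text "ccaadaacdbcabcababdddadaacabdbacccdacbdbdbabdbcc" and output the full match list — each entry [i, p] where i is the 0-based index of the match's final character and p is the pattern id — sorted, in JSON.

Build:
Trie nodes:
  0='ε' goto a→4 b→2 c→1
  1='c' goto ·  [P0 ends]
  2='b' goto d→3
  3='bd' goto b→12  [P1 ends]
  4='a' goto b→5 d→8
  5='ab' goto a→6
  6='aba' goto b→7
  7='abab' goto ·  [P2 ends]
  8='ad' goto a→9
  9='ada' goto a→10
  10='adaa' goto c→11
  11='adaac' goto ·  [P3 ends]
  12='bdb' goto d→13  [P5 ends]
  13='bdbd' goto b→14
  14='bdbdb' goto ·  [P4 ends]

BFS fail/out derivation:
  n1('c'): parent n0 fail=0; on 'c' 0 → fail=0;  out {0}∪∅={0}
  n2('b'): parent n0 fail=0; on 'b' 0 → fail=0;  out ∅∪∅=∅
  n4('a'): parent n0 fail=0; on 'a' 0 → fail=0;  out ∅∪∅=∅
  n3('bd'): parent n2 fail=0; on 'd' 0 → fail=0;  out {1}∪∅={1}
  n5('ab'): parent n4 fail=0; on 'b' 0 → fail=2;  out ∅∪∅=∅
  n8('ad'): parent n4 fail=0; on 'd' 0 → fail=0;  out ∅∪∅=∅
  n6('aba'): parent n5 fail=2; on 'a' 2→0 → fail=4;  out ∅∪∅=∅
  n9('ada'): parent n8 fail=0; on 'a' 0 → fail=4;  out ∅∪∅=∅
  n12('bdb'): parent n3 fail=0; on 'b' 0 → fail=2;  out {5}∪∅={5}
  n7('abab'): parent n6 fail=4; on 'b' 4 → fail=5;  out {2}∪∅={2}
  n10('adaa'): parent n9 fail=4; on 'a' 4→0 → fail=4;  out ∅∪∅=∅
  n13('bdbd'): parent n12 fail=2; on 'd' 2 → fail=3;  out ∅∪{1}={1}
  n11('adaac'): parent n10 fail=4; on 'c' 4→0 → fail=1;  out {3}∪{0}={0,3}
  n14('bdbdb'): parent n13 fail=3; on 'b' 3 → fail=12;  out {4}∪{5}={4,5}

Scan:
pos 0 'c': at 1  ** P0@[0:0]
pos 1 'c': at 1 ·f  ** P0@[1:1]
pos 2 'a': at 4 ·f
pos 3 'a': at 4 ·f
pos 4 'd': at 8
pos 5 'a': at 9
pos 6 'a': at 10
pos 7 'c': at 11  ** P0@[7:7],P3@[3:7]
pos 8 'd': at 0 ·f
pos 9 'b': at 2
pos 10 'c': at 1 ·f  ** P0@[10:10]
pos 11 'a': at 4 ·f
pos 12 'b': at 5
pos 13 'c': at 1 ·f  ** P0@[13:13]
pos 14 'a': at 4 ·f
pos 15 'b': at 5
pos 16 'a': at 6
pos 17 'b': at 7  ** P2@[14:17]
pos 18 'd': at 3 ·f  ** P1@[17:18]
pos 19 'd': at 0 ·f
pos 20 'd': at 0
pos 21 'a': at 4
pos 22 'd': at 8
pos 23 'a': at 9
pos 24 'a': at 10
pos 25 'c': at 11  ** P0@[25:25],P3@[21:25]
pos 26 'a': at 4 ·f
pos 27 'b': at 5
pos 28 'd': at 3 ·f  ** P1@[27:28]
pos 29 'b': at 12  ** P5@[27:29]
pos 30 'a': at 4 ·f
pos 31 'c': at 1 ·f  ** P0@[31:31]
pos 32 'c': at 1 ·f  ** P0@[32:32]
pos 33 'c': at 1 ·f  ** P0@[33:33]
pos 34 'd': at 0 ·f
pos 35 'a': at 4
pos 36 'c': at 1 ·f  ** P0@[36:36]
pos 37 'b': at 2 ·f
pos 38 'd': at 3  ** P1@[37:38]
pos 39 'b': at 12  ** P5@[37:39]
pos 40 'd': at 13  ** P1@[39:40]
pos 41 'b': at 14  ** P4@[37:41],P5@[39:41]
pos 42 'a': at 4 ·f
pos 43 'b': at 5
pos 44 'd': at 3 ·f  ** P1@[43:44]
pos 45 'b': at 12  ** P5@[43:45]
pos 46 'c': at 1 ·f  ** P0@[46:46]
pos 47 'c': at 1 ·f  ** P0@[47:47]

Result: [[0,0],[1,0],[7,0],[7,3],[10,0],[13,0],[17,2],[18,1],[25,0],[25,3],[28,1],[29,5],[31,0],[32,0],[33,0],[36,0],[38,1],[39,5],[40,1],[41,4],[41,5],[44,1],[45,5],[46,0],[47,0]]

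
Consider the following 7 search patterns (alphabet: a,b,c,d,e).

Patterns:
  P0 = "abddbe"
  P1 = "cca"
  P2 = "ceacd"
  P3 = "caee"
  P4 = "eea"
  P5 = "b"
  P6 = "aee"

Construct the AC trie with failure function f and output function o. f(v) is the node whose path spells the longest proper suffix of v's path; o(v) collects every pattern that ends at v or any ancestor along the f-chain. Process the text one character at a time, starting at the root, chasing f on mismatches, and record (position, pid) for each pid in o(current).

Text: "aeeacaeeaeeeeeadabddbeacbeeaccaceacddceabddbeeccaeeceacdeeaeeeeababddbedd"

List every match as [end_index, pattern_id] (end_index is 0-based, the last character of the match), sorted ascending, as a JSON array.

Construct AC machine:
Trie nodes:
  0='ε' goto a→1 b→20 c→7 e→17
  1='a' goto b→2 e→21
  2='ab' goto d→3
  3='abd' goto d→4
  4='abdd' goto b→5
  5='abddb' goto e→6
  6='abddbe' goto ·  ←P0
  7='c' goto a→14 c→8 e→10
  8='cc' goto a→9
  9='cca' goto ·  ←P1
  10='ce' goto a→11
  11='cea' goto c→12
  12='ceac' goto d→13
  13='ceacd' goto ·  ←P2
  14='ca' goto e→15
  15='cae' goto e→16
  16='caee' goto ·  ←P3
  17='e' goto e→18
  18='ee' goto a→19
  19='eea' goto ·  ←P4
  20='b' goto ·  ←P5
  21='ae' goto e→22
  22='aee' goto ·  ←P6

Failure links (BFS by depth):
  fail(1) 'a': from fail(0)=0 chase 'a': 0 ⇒ 0;  out=∅∪out(0)=∅
  fail(7) 'c': from fail(0)=0 chase 'c': 0 ⇒ 0;  out=∅∪out(0)=∅
  fail(17) 'e': from fail(0)=0 chase 'e': 0 ⇒ 0;  out=∅∪out(0)=∅
  fail(20) 'b': from fail(0)=0 chase 'b': 0 ⇒ 0;  out={5}∪out(0)={5}
  fail(2) 'ab': from fail(1)=0 chase 'b': 0 ⇒ 20;  out=∅∪out(20)={5}
  fail(8) 'cc': from fail(7)=0 chase 'c': 0 ⇒ 7;  out=∅∪out(7)=∅
  fail(10) 'ce': from fail(7)=0 chase 'e': 0 ⇒ 17;  out=∅∪out(17)=∅
  fail(14) 'ca': from fail(7)=0 chase 'a': 0 ⇒ 1;  out=∅∪out(1)=∅
  fail(18) 'ee': from fail(17)=0 chase 'e': 0 ⇒ 17;  out=∅∪out(17)=∅
  fail(21) 'ae': from fail(1)=0 chase 'e': 0 ⇒ 17;  out=∅∪out(17)=∅
  fail(3) 'abd': from fail(2)=20 chase 'd': 20→0 ⇒ 0;  out=∅∪out(0)=∅
  fail(9) 'cca': from fail(8)=7 chase 'a': 7 ⇒ 14;  out={1}∪out(14)={1}
  fail(11) 'cea': from fail(10)=17 chase 'a': 17→0 ⇒ 1;  out=∅∪out(1)=∅
  fail(15) 'cae': from fail(14)=1 chase 'e': 1 ⇒ 21;  out=∅∪out(21)=∅
  fail(19) 'eea': from fail(18)=17 chase 'a': 17→0 ⇒ 1;  out={4}∪out(1)={4}
  fail(22) 'aee': from fail(21)=17 chase 'e': 17 ⇒ 18;  out={6}∪out(18)={6}
  fail(4) 'abdd': from fail(3)=0 chase 'd': 0 ⇒ 0;  out=∅∪out(0)=∅
  fail(12) 'ceac': from fail(11)=1 chase 'c': 1→0 ⇒ 7;  out=∅∪out(7)=∅
  fail(16) 'caee': from fail(15)=21 chase 'e': 21 ⇒ 22;  out={3}∪out(22)={3,6}
  fail(5) 'abddb': from fail(4)=0 chase 'b': 0 ⇒ 20;  out=∅∪out(20)={5}
  fail(13) 'ceacd': from fail(12)=7 chase 'd': 7→0 ⇒ 0;  out={2}∪out(0)={2}
  fail(6) 'abddbe': from fail(5)=20 chase 'e': 20→0 ⇒ 17;  out={0}∪out(17)={0}

Text stream:
[0] read 'a'  n0⇒n1
[1] read 'e'  n1⇒n21
[2] read 'e'  n21⇒n22  ** P6@[0:2]
[3] read 'a'  n22⇒n19 (via fail)  ** P4@[1:3]
[4] read 'c'  n19⇒n7 (via fail)
[5] read 'a'  n7⇒n14
[6] read 'e'  n14⇒n15
[7] read 'e'  n15⇒n16  ** P3@[4:7],P6@[5:7]
[8] read 'a'  n16⇒n19 (via fail)  ** P4@[6:8]
[9] read 'e'  n19⇒n21 (via fail)
[10] read 'e'  n21⇒n22  ** P6@[8:10]
[11] read 'e'  n22⇒n18 (via fail)
[12] read 'e'  n18⇒n18 (via fail)
[13] read 'e'  n18⇒n18 (via fail)
[14] read 'a'  n18⇒n19  ** P4@[12:14]
[15] read 'd'  n19⇒n0 (via fail)
[16] read 'a'  n0⇒n1
[17] read 'b'  n1⇒n2  ** P5@[17:17]
[18] read 'd'  n2⇒n3
[19] read 'd'  n3⇒n4
[20] read 'b'  n4⇒n5  ** P5@[20:20]
[21] read 'e'  n5⇒n6  ** P0@[16:21]
[22] read 'a'  n6⇒n1 (via fail)
[23] read 'c'  n1⇒n7 (via fail)
[24] read 'b'  n7⇒n20 (via fail)  ** P5@[24:24]
[25] read 'e'  n20⇒n17 (via fail)
[26] read 'e'  n17⇒n18
[27] read 'a'  n18⇒n19  ** P4@[25:27]
[28] read 'c'  n19⇒n7 (via fail)
[29] read 'c'  n7⇒n8
[30] read 'a'  n8⇒n9  ** P1@[28:30]
[31] read 'c'  n9⇒n7 (via fail)
[32] read 'e'  n7⇒n10
[33] read 'a'  n10⇒n11
[34] read 'c'  n11⇒n12
[35] read 'd'  n12⇒n13  ** P2@[31:35]
[36] read 'd'  n13⇒n0 (via fail)
[37] read 'c'  n0⇒n7
[38] read 'e'  n7⇒n10
[39] read 'a'  n10⇒n11
[40] read 'b'  n11⇒n2 (via fail)  ** P5@[40:40]
[41] read 'd'  n2⇒n3
[42] read 'd'  n3⇒n4
[43] read 'b'  n4⇒n5  ** P5@[43:43]
[44] read 'e'  n5⇒n6  ** P0@[39:44]
[45] read 'e'  n6⇒n18 (via fail)
[46] read 'c'  n18⇒n7 (via fail)
[47] read 'c'  n7⇒n8
[48] read 'a'  n8⇒n9  ** P1@[46:48]
[49] read 'e'  n9⇒n15 (via fail)
[50] read 'e'  n15⇒n16  ** P3@[47:50],P6@[48:50]
[51] read 'c'  n16⇒n7 (via fail)
[52] read 'e'  n7⇒n10
[53] read 'a'  n10⇒n11
[54] read 'c'  n11⇒n12
[55] read 'd'  n12⇒n13  ** P2@[51:55]
[56] read 'e'  n13⇒n17 (via fail)
[57] read 'e'  n17⇒n18
[58] read 'a'  n18⇒n19  ** P4@[56:58]
[59] read 'e'  n19⇒n21 (via fail)
[60] read 'e'  n21⇒n22  ** P6@[58:60]
[61] read 'e'  n22⇒n18 (via fail)
[62] read 'e'  n18⇒n18 (via fail)
[63] read 'a'  n18⇒n19  ** P4@[61:63]
[64] read 'b'  n19⇒n2 (via fail)  ** P5@[64:64]
[65] read 'a'  n2⇒n1 (via fail)
[66] read 'b'  n1⇒n2  ** P5@[66:66]
[67] read 'd'  n2⇒n3
[68] read 'd'  n3⇒n4
[69] read 'b'  n4⇒n5  ** P5@[69:69]
[70] read 'e'  n5⇒n6  ** P0@[65:70]
[71] read 'd'  n6⇒n0 (via fail)
[72] read 'd'  n0⇒n0

Result: [[2,6],[3,4],[7,3],[7,6],[8,4],[10,6],[14,4],[17,5],[20,5],[21,0],[24,5],[27,4],[30,1],[35,2],[40,5],[43,5],[44,0],[48,1],[50,3],[50,6],[55,2],[58,4],[60,6],[63,4],[64,5],[66,5],[69,5],[70,0]]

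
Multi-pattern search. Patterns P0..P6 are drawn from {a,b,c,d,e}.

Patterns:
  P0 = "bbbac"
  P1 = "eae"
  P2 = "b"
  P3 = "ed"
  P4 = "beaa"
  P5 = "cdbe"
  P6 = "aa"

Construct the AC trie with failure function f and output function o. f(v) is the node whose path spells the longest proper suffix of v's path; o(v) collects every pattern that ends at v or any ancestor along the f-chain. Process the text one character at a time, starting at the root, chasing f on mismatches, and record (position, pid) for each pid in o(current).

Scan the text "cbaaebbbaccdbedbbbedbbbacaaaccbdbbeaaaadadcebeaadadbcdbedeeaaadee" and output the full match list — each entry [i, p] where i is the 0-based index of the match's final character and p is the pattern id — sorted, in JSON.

Construct AC machine:
Trie nodes:
  n0 'ε': a→17 b→1 c→13 e→6
  n1 'b': b→2 e→10  [P2 ends]
  n2 'bb': b→3
  n3 'bbb': a→4
  n4 'bbba': c→5
  n5 'bbbac': ·  [P0 ends]
  n6 'e': a→7 d→9
  n7 'ea': e→8
  n8 'eae': ·  [P1 ends]
  n9 'ed': ·  [P3 ends]
  n10 'be': a→11
  n11 'bea': a→12
  n12 'beaa': ·  [P4 ends]
  n13 'c': d→14
  n14 'cd': b→15
  n15 'cdb': e→16
  n16 'cdbe': ·  [P5 ends]
  n17 'a': a→18
  n18 'aa': ·  [P6 ends]

BFS fail/out derivation:
  n1('b'): parent n0 fail=0; on 'b' 0 → fail=0;  out {2}∪∅={2}
  n6('e'): parent n0 fail=0; on 'e' 0 → fail=0;  out ∅∪∅=∅
  n13('c'): parent n0 fail=0; on 'c' 0 → fail=0;  out ∅∪∅=∅
  n17('a'): parent n0 fail=0; on 'a' 0 → fail=0;  out ∅∪∅=∅
  n2('bb'): parent n1 fail=0; on 'b' 0 → fail=1;  out ∅∪{2}={2}
  n7('ea'): parent n6 fail=0; on 'a' 0 → fail=17;  out ∅∪∅=∅
  n9('ed'): parent n6 fail=0; on 'd' 0 → fail=0;  out {3}∪∅={3}
  n10('be'): parent n1 fail=0; on 'e' 0 → fail=6;  out ∅∪∅=∅
  n14('cd'): parent n13 fail=0; on 'd' 0 → fail=0;  out ∅∪∅=∅
  n18('aa'): parent n17 fail=0; on 'a' 0 → fail=17;  out {6}∪∅={6}
  n3('bbb'): parent n2 fail=1; on 'b' 1 → fail=2;  out ∅∪{2}={2}
  n8('eae'): parent n7 fail=17; on 'e' 17→0 → fail=6;  out {1}∪∅={1}
  n11('bea'): parent n10 fail=6; on 'a' 6 → fail=7;  out ∅∪∅=∅
  n15('cdb'): parent n14 fail=0; on 'b' 0 → fail=1;  out ∅∪{2}={2}
  n4('bbba'): parent n3 fail=2; on 'a' 2→1→0 → fail=17;  out ∅∪∅=∅
  n12('beaa'): parent n11 fail=7; on 'a' 7→17 → fail=18;  out {4}∪{6}={4,6}
  n16('cdbe'): parent n15 fail=1; on 'e' 1 → fail=10;  out {5}∪∅={5}
  n5('bbbac'): parent n4 fail=17; on 'c' 17→0 → fail=13;  out {0}∪∅={0}

Text stream:
pos 0 'c': at 13
pos 1 'b': at 1 (via fail)  ** P2@[1:1]
pos 2 'a': at 17 (via fail)
pos 3 'a': at 18  ** P6@[2:3]
pos 4 'e': at 6 (via fail)
pos 5 'b': at 1 (via fail)  ** P2@[5:5]
pos 6 'b': at 2  ** P2@[6:6]
pos 7 'b': at 3  ** P2@[7:7]
pos 8 'a': at 4
pos 9 'c': at 5  ** P0@[5:9]
pos 10 'c': at 13 (via fail)
pos 11 'd': at 14
pos 12 'b': at 15  ** P2@[12:12]
pos 13 'e': at 16  ** P5@[10:13]
pos 14 'd': at 9 (via fail)  ** P3@[13:14]
pos 15 'b': at 1 (via fail)  ** P2@[15:15]
pos 16 'b': at 2  ** P2@[16:16]
pos 17 'b': at 3  ** P2@[17:17]
pos 18 'e': at 10 (via fail)
pos 19 'd': at 9 (via fail)  ** P3@[18:19]
pos 20 'b': at 1 (via fail)  ** P2@[20:20]
pos 21 'b': at 2  ** P2@[21:21]
pos 22 'b': at 3  ** P2@[22:22]
pos 23 'a': at 4
pos 24 'c': at 5  ** P0@[20:24]
pos 25 'a': at 17 (via fail)
pos 26 'a': at 18  ** P6@[25:26]
pos 27 'a': at 18 (via fail)  ** P6@[26:27]
pos 28 'c': at 13 (via fail)
pos 29 'c': at 13 (via fail)
pos 30 'b': at 1 (via fail)  ** P2@[30:30]
pos 31 'd': at 0 (via fail)
pos 32 'b': at 1  ** P2@[32:32]
pos 33 'b': at 2  ** P2@[33:33]
pos 34 'e': at 10 (via fail)
pos 35 'a': at 11
pos 36 'a': at 12  ** P4@[33:36],P6@[35:36]
pos 37 'a': at 18 (via fail)  ** P6@[36:37]
pos 38 'a': at 18 (via fail)  ** P6@[37:38]
pos 39 'd': at 0 (via fail)
pos 40 'a': at 17
pos 41 'd': at 0 (via fail)
pos 42 'c': at 13
pos 43 'e': at 6 (via fail)
pos 44 'b': at 1 (via fail)  ** P2@[44:44]
pos 45 'e': at 10
pos 46 'a': at 11
pos 47 'a': at 12  ** P4@[44:47],P6@[46:47]
pos 48 'd': at 0 (via fail)
pos 49 'a': at 17
pos 50 'd': at 0 (via fail)
pos 51 'b': at 1  ** P2@[51:51]
pos 52 'c': at 13 (via fail)
pos 53 'd': at 14
pos 54 'b': at 15  ** P2@[54:54]
pos 55 'e': at 16  ** P5@[52:55]
pos 56 'd': at 9 (via fail)  ** P3@[55:56]
pos 57 'e': at 6 (via fail)
pos 58 'e': at 6 (via fail)
pos 59 'a': at 7
pos 60 'a': at 18 (via fail)  ** P6@[59:60]
pos 61 'a': at 18 (via fail)  ** P6@[60:61]
pos 62 'd': at 0 (via fail)
pos 63 'e': at 6
pos 64 'e': at 6 (via fail)

All matches (sorted): [[1,2],[3,6],[5,2],[6,2],[7,2],[9,0],[12,2],[13,5],[14,3],[15,2],[16,2],[17,2],[19,3],[20,2],[21,2],[22,2],[24,0],[26,6],[27,6],[30,2],[32,2],[33,2],[36,4],[36,6],[37,6],[38,6],[44,2],[47,4],[47,6],[51,2],[54,2],[55,5],[56,3],[60,6],[61,6]]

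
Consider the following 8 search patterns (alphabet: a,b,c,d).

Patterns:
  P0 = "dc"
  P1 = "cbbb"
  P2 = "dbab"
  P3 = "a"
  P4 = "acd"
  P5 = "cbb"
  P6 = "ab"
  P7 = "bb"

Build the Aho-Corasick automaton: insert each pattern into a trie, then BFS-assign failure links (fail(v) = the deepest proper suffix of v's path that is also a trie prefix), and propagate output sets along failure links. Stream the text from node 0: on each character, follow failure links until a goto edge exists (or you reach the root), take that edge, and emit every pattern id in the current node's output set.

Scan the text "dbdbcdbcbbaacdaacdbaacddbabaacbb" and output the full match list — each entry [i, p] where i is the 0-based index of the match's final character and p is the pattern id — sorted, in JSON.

Build:
Trie nodes:
  0='ε' goto a→10 b→14 c→3 d→1
  1='d' goto b→7 c→2
  2='dc' goto ·  ←P0
  3='c' goto b→4
  4='cb' goto b→5
  5='cbb' goto b→6  ←P5
  6='cbbb' goto ·  ←P1
  7='db' goto a→8
  8='dba' goto b→9
  9='dbab' goto ·  ←P2
  10='a' goto b→13 c→11  ←P3
  11='ac' goto d→12
  12='acd' goto ·  ←P4
  13='ab' goto ·  ←P6
  14='b' goto b→15
  15='bb' goto ·  ←P7

BFS fail/out derivation:
  n1('d'): parent n0 fail=0; on 'd' 0 → fail=0;  out ∅∪∅=∅
  n3('c'): parent n0 fail=0; on 'c' 0 → fail=0;  out ∅∪∅=∅
  n10('a'): parent n0 fail=0; on 'a' 0 → fail=0;  out {3}∪∅={3}
  n14('b'): parent n0 fail=0; on 'b' 0 → fail=0;  out ∅∪∅=∅
  n2('dc'): parent n1 fail=0; on 'c' 0 → fail=3;  out {0}∪∅={0}
  n4('cb'): parent n3 fail=0; on 'b' 0 → fail=14;  out ∅∪∅=∅
  n7('db'): parent n1 fail=0; on 'b' 0 → fail=14;  out ∅∪∅=∅
  n11('ac'): parent n10 fail=0; on 'c' 0 → fail=3;  out ∅∪∅=∅
  n13('ab'): parent n10 fail=0; on 'b' 0 → fail=14;  out {6}∪∅={6}
  n15('bb'): parent n14 fail=0; on 'b' 0 → fail=14;  out {7}∪∅={7}
  n5('cbb'): parent n4 fail=14; on 'b' 14 → fail=15;  out {5}∪{7}={5,7}
  n8('dba'): parent n7 fail=14; on 'a' 14→0 → fail=10;  out ∅∪{3}={3}
  n12('acd'): parent n11 fail=3; on 'd' 3→0 → fail=1;  out {4}∪∅={4}
  n6('cbbb'): parent n5 fail=15; on 'b' 15→14 → fail=15;  out {1}∪{7}={1,7}
  n9('dbab'): parent n8 fail=10; on 'b' 10 → fail=13;  out {2}∪{6}={2,6}

Run:
[0] read 'd'  n0⇒n1
[1] read 'b'  n1⇒n7
[2] read 'd'  n7⇒n1 (fail-walked)
[3] read 'b'  n1⇒n7
[4] read 'c'  n7⇒n3 (fail-walked)
[5] read 'd'  n3⇒n1 (fail-walked)
[6] read 'b'  n1⇒n7
[7] read 'c'  n7⇒n3 (fail-walked)
[8] read 'b'  n3⇒n4
[9] read 'b'  n4⇒n5  → match P5@[7:9],P7@[8:9]
[10] read 'a'  n5⇒n10 (fail-walked)  → match P3@[10:10]
[11] read 'a'  n10⇒n10 (fail-walked)  → match P3@[11:11]
[12] read 'c'  n10⇒n11
[13] read 'd'  n11⇒n12  → match P4@[11:13]
[14] read 'a'  n12⇒n10 (fail-walked)  → match P3@[14:14]
[15] read 'a'  n10⇒n10 (fail-walked)  → match P3@[15:15]
[16] read 'c'  n10⇒n11
[17] read 'd'  n11⇒n12  → match P4@[15:17]
[18] read 'b'  n12⇒n7 (fail-walked)
[19] read 'a'  n7⇒n8  → match P3@[19:19]
[20] read 'a'  n8⇒n10 (fail-walked)  → match P3@[20:20]
[21] read 'c'  n10⇒n11
[22] read 'd'  n11⇒n12  → match P4@[20:22]
[23] read 'd'  n12⇒n1 (fail-walked)
[24] read 'b'  n1⇒n7
[25] read 'a'  n7⇒n8  → match P3@[25:25]
[26] read 'b'  n8⇒n9  → match P2@[23:26],P6@[25:26]
[27] read 'a'  n9⇒n10 (fail-walked)  → match P3@[27:27]
[28] read 'a'  n10⇒n10 (fail-walked)  → match P3@[28:28]
[29] read 'c'  n10⇒n11
[30] read 'b'  n11⇒n4 (fail-walked)
[31] read 'b'  n4⇒n5  → match P5@[29:31],P7@[30:31]

Matches: [[9,5],[9,7],[10,3],[11,3],[13,4],[14,3],[15,3],[17,4],[19,3],[20,3],[22,4],[25,3],[26,2],[26,6],[27,3],[28,3],[31,5],[31,7]]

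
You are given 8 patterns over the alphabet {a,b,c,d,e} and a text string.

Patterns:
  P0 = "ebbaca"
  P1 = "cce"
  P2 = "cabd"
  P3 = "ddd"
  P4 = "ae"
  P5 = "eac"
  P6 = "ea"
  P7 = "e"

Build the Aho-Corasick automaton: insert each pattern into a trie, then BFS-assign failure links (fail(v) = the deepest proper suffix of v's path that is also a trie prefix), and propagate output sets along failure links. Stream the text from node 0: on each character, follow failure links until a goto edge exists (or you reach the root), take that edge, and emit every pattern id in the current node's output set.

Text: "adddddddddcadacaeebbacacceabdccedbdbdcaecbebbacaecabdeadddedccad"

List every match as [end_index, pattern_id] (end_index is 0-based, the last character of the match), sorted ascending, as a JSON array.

Build automaton:
Trie nodes:
  n0 'ε': a→16 c→7 d→13 e→1
  n1 'e': a→18 b→2  [P7 ends]
  n2 'eb': b→3
  n3 'ebb': a→4
  n4 'ebba': c→5
  n5 'ebbac': a→6
  n6 'ebbaca': ·  [P0 ends]
  n7 'c': a→10 c→8
  n8 'cc': e→9
  n9 'cce': ·  [P1 ends]
  n10 'ca': b→11
  n11 'cab': d→12
  n12 'cabd': ·  [P2 ends]
  n13 'd': d→14
  n14 'dd': d→15
  n15 'ddd': ·  [P3 ends]
  n16 'a': e→17
  n17 'ae': ·  [P4 ends]
  n18 'ea': c→19  [P6 ends]
  n19 'eac': ·  [P5 ends]

Failure links (BFS by depth):
  fail(1) 'e': from fail(0)=0 chase 'e': 0 ⇒ 0;  out={7}∪out(0)={7}
  fail(7) 'c': from fail(0)=0 chase 'c': 0 ⇒ 0;  out=∅∪out(0)=∅
  fail(13) 'd': from fail(0)=0 chase 'd': 0 ⇒ 0;  out=∅∪out(0)=∅
  fail(16) 'a': from fail(0)=0 chase 'a': 0 ⇒ 0;  out=∅∪out(0)=∅
  fail(2) 'eb': from fail(1)=0 chase 'b': 0 ⇒ 0;  out=∅∪out(0)=∅
  fail(8) 'cc': from fail(7)=0 chase 'c': 0 ⇒ 7;  out=∅∪out(7)=∅
  fail(10) 'ca': from fail(7)=0 chase 'a': 0 ⇒ 16;  out=∅∪out(16)=∅
  fail(14) 'dd': from fail(13)=0 chase 'd': 0 ⇒ 13;  out=∅∪out(13)=∅
  fail(17) 'ae': from fail(16)=0 chase 'e': 0 ⇒ 1;  out={4}∪out(1)={4,7}
  fail(18) 'ea': from fail(1)=0 chase 'a': 0 ⇒ 16;  out={6}∪out(16)={6}
  fail(3) 'ebb': from fail(2)=0 chase 'b': 0 ⇒ 0;  out=∅∪out(0)=∅
  fail(9) 'cce': from fail(8)=7 chase 'e': 7→0 ⇒ 1;  out={1}∪out(1)={1,7}
  fail(11) 'cab': from fail(10)=16 chase 'b': 16→0 ⇒ 0;  out=∅∪out(0)=∅
  fail(15) 'ddd': from fail(14)=13 chase 'd': 13 ⇒ 14;  out={3}∪out(14)={3}
  fail(19) 'eac': from fail(18)=16 chase 'c': 16→0 ⇒ 7;  out={5}∪out(7)={5}
  fail(4) 'ebba': from fail(3)=0 chase 'a': 0 ⇒ 16;  out=∅∪out(16)=∅
  fail(12) 'cabd': from fail(11)=0 chase 'd': 0 ⇒ 13;  out={2}∪out(13)={2}
  fail(5) 'ebbac': from fail(4)=16 chase 'c': 16→0 ⇒ 7;  out=∅∪out(7)=∅
  fail(6) 'ebbaca': from fail(5)=7 chase 'a': 7 ⇒ 10;  out={0}∪out(10)={0}

Text stream:
pos 0 'a': at 16
pos 1 'd': at 13 (fail-walked)
pos 2 'd': at 14
pos 3 'd': at 15  → match P3@[1:3]
pos 4 'd': at 15 (fail-walked)  → match P3@[2:4]
pos 5 'd': at 15 (fail-walked)  → match P3@[3:5]
pos 6 'd': at 15 (fail-walked)  → match P3@[4:6]
pos 7 'd': at 15 (fail-walked)  → match P3@[5:7]
pos 8 'd': at 15 (fail-walked)  → match P3@[6:8]
pos 9 'd': at 15 (fail-walked)  → match P3@[7:9]
pos 10 'c': at 7 (fail-walked)
pos 11 'a': at 10
pos 12 'd': at 13 (fail-walked)
pos 13 'a': at 16 (fail-walked)
pos 14 'c': at 7 (fail-walked)
pos 15 'a': at 10
pos 16 'e': at 17 (fail-walked)  → match P4@[15:16],P7@[16:16]
pos 17 'e': at 1 (fail-walked)  → match P7@[17:17]
pos 18 'b': at 2
pos 19 'b': at 3
pos 20 'a': at 4
pos 21 'c': at 5
pos 22 'a': at 6  → match P0@[17:22]
pos 23 'c': at 7 (fail-walked)
pos 24 'c': at 8
pos 25 'e': at 9  → match P1@[23:25],P7@[25:25]
pos 26 'a': at 18 (fail-walked)  → match P6@[25:26]
pos 27 'b': at 0 (fail-walked)
pos 28 'd': at 13
pos 29 'c': at 7 (fail-walked)
pos 30 'c': at 8
pos 31 'e': at 9  → match P1@[29:31],P7@[31:31]
pos 32 'd': at 13 (fail-walked)
pos 33 'b': at 0 (fail-walked)
pos 34 'd': at 13
pos 35 'b': at 0 (fail-walked)
pos 36 'd': at 13
pos 37 'c': at 7 (fail-walked)
pos 38 'a': at 10
pos 39 'e': at 17 (fail-walked)  → match P4@[38:39],P7@[39:39]
pos 40 'c': at 7 (fail-walked)
pos 41 'b': at 0 (fail-walked)
pos 42 'e': at 1  → match P7@[42:42]
pos 43 'b': at 2
pos 44 'b': at 3
pos 45 'a': at 4
pos 46 'c': at 5
pos 47 'a': at 6  → match P0@[42:47]
pos 48 'e': at 17 (fail-walked)  → match P4@[47:48],P7@[48:48]
pos 49 'c': at 7 (fail-walked)
pos 50 'a': at 10
pos 51 'b': at 11
pos 52 'd': at 12  → match P2@[49:52]
pos 53 'e': at 1 (fail-walked)  → match P7@[53:53]
pos 54 'a': at 18  → match P6@[53:54]
pos 55 'd': at 13 (fail-walked)
pos 56 'd': at 14
pos 57 'd': at 15  → match P3@[55:57]
pos 58 'e': at 1 (fail-walked)  → match P7@[58:58]
pos 59 'd': at 13 (fail-walked)
pos 60 'c': at 7 (fail-walked)
pos 61 'c': at 8
pos 62 'a': at 10 (fail-walked)
pos 63 'd': at 13 (fail-walked)

All matches (sorted): [[3,3],[4,3],[5,3],[6,3],[7,3],[8,3],[9,3],[16,4],[16,7],[17,7],[22,0],[25,1],[25,7],[26,6],[31,1],[31,7],[39,4],[39,7],[42,7],[47,0],[48,4],[48,7],[52,2],[53,7],[54,6],[57,3],[58,7]]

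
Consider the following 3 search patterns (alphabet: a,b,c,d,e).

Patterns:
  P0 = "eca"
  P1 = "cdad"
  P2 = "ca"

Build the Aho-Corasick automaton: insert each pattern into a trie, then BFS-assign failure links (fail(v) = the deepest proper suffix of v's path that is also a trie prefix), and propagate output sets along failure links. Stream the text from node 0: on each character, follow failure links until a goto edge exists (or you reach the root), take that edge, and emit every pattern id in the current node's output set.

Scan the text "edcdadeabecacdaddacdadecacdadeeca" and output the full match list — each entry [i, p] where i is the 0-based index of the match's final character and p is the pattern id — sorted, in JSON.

Construct AC machine:
Trie nodes:
  0='ε' goto c→4 e→1
  1='e' goto c→2
  2='ec' goto a→3
  3='eca' goto ·  ←P0
  4='c' goto a→8 d→5
  5='cd' goto a→6
  6='cda' goto d→7
  7='cdad' goto ·  ←P1
  8='ca' goto ·  ←P2

Failure links (BFS by depth):
  fail(1) 'e': from fail(0)=0 chase 'e': 0 ⇒ 0;  out=∅∪out(0)=∅
  fail(4) 'c': from fail(0)=0 chase 'c': 0 ⇒ 0;  out=∅∪out(0)=∅
  fail(2) 'ec': from fail(1)=0 chase 'c': 0 ⇒ 4;  out=∅∪out(4)=∅
  fail(5) 'cd': from fail(4)=0 chase 'd': 0 ⇒ 0;  out=∅∪out(0)=∅
  fail(8) 'ca': from fail(4)=0 chase 'a': 0 ⇒ 0;  out={2}∪out(0)={2}
  fail(3) 'eca': from fail(2)=4 chase 'a': 4 ⇒ 8;  out={0}∪out(8)={0,2}
  fail(6) 'cda': from fail(5)=0 chase 'a': 0 ⇒ 0;  out=∅∪out(0)=∅
  fail(7) 'cdad': from fail(6)=0 chase 'd': 0 ⇒ 0;  out={1}∪out(0)={1}

Scan:
pos 0 'e': at 1
pos 1 'd': at 0 (fail-walked)
pos 2 'c': at 4
pos 3 'd': at 5
pos 4 'a': at 6
pos 5 'd': at 7  emit P1@[2:5]
pos 6 'e': at 1 (fail-walked)
pos 7 'a': at 0 (fail-walked)
pos 8 'b': at 0
pos 9 'e': at 1
pos 10 'c': at 2
pos 11 'a': at 3  emit P0@[9:11],P2@[10:11]
pos 12 'c': at 4 (fail-walked)
pos 13 'd': at 5
pos 14 'a': at 6
pos 15 'd': at 7  emit P1@[12:15]
pos 16 'd': at 0 (fail-walked)
pos 17 'a': at 0
pos 18 'c': at 4
pos 19 'd': at 5
pos 20 'a': at 6
pos 21 'd': at 7  emit P1@[18:21]
pos 22 'e': at 1 (fail-walked)
pos 23 'c': at 2
pos 24 'a': at 3  emit P0@[22:24],P2@[23:24]
pos 25 'c': at 4 (fail-walked)
pos 26 'd': at 5
pos 27 'a': at 6
pos 28 'd': at 7  emit P1@[25:28]
pos 29 'e': at 1 (fail-walked)
pos 30 'e': at 1 (fail-walked)
pos 31 'c': at 2
pos 32 'a': at 3  emit P0@[30:32],P2@[31:32]

Result: [[5,1],[11,0],[11,2],[15,1],[21,1],[24,0],[24,2],[28,1],[32,0],[32,2]]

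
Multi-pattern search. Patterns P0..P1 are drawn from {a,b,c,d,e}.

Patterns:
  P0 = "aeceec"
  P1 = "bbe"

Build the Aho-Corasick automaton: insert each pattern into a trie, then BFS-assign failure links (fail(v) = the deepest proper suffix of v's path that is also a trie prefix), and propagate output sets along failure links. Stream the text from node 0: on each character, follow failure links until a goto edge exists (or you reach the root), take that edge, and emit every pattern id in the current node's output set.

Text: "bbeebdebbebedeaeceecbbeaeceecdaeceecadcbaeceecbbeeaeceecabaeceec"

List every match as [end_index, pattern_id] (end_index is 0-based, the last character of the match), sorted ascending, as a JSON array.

Build:
Trie (insert patterns):
  0='ε' goto a→1 b→7
  1='a' goto e→2
  2='ae' goto c→3
  3='aec' goto e→4
  4='aece' goto e→5
  5='aecee' goto c→6
  6='aeceec' goto ·  [P0 ends]
  7='b' goto b→8
  8='bb' goto e→9
  9='bbe' goto ·  [P1 ends]

Failure links (BFS by depth):
  n1('a'): parent n0 fail=0; on 'a' 0 → fail=0;  out ∅∪∅=∅
  n7('b'): parent n0 fail=0; on 'b' 0 → fail=0;  out ∅∪∅=∅
  n2('ae'): parent n1 fail=0; on 'e' 0 → fail=0;  out ∅∪∅=∅
  n8('bb'): parent n7 fail=0; on 'b' 0 → fail=7;  out ∅∪∅=∅
  n3('aec'): parent n2 fail=0; on 'c' 0 → fail=0;  out ∅∪∅=∅
  n9('bbe'): parent n8 fail=7; on 'e' 7→0 → fail=0;  out {1}∪∅={1}
  n4('aece'): parent n3 fail=0; on 'e' 0 → fail=0;  out ∅∪∅=∅
  n5('aecee'): parent n4 fail=0; on 'e' 0 → fail=0;  out ∅∪∅=∅
  n6('aeceec'): parent n5 fail=0; on 'c' 0 → fail=0;  out {0}∪∅={0}

Text stream:
pos 0 'b': at 7
pos 1 'b': at 8
pos 2 'e': at 9  ** P1@[0:2]
pos 3 'e': at 0 (via fail)
pos 4 'b': at 7
pos 5 'd': at 0 (via fail)
pos 6 'e': at 0
pos 7 'b': at 7
pos 8 'b': at 8
pos 9 'e': at 9  ** P1@[7:9]
pos 10 'b': at 7 (via fail)
pos 11 'e': at 0 (via fail)
pos 12 'd': at 0
pos 13 'e': at 0
pos 14 'a': at 1
pos 15 'e': at 2
pos 16 'c': at 3
pos 17 'e': at 4
pos 18 'e': at 5
pos 19 'c': at 6  ** P0@[14:19]
pos 20 'b': at 7 (via fail)
pos 21 'b': at 8
pos 22 'e': at 9  ** P1@[20:22]
pos 23 'a': at 1 (via fail)
pos 24 'e': at 2
pos 25 'c': at 3
pos 26 'e': at 4
pos 27 'e': at 5
pos 28 'c': at 6  ** P0@[23:28]
pos 29 'd': at 0 (via fail)
pos 30 'a': at 1
pos 31 'e': at 2
pos 32 'c': at 3
pos 33 'e': at 4
pos 34 'e': at 5
pos 35 'c': at 6  ** P0@[30:35]
pos 36 'a': at 1 (via fail)
pos 37 'd': at 0 (via fail)
pos 38 'c': at 0
pos 39 'b': at 7
pos 40 'a': at 1 (via fail)
pos 41 'e': at 2
pos 42 'c': at 3
pos 43 'e': at 4
pos 44 'e': at 5
pos 45 'c': at 6  ** P0@[40:45]
pos 46 'b': at 7 (via fail)
pos 47 'b': at 8
pos 48 'e': at 9  ** P1@[46:48]
pos 49 'e': at 0 (via fail)
pos 50 'a': at 1
pos 51 'e': at 2
pos 52 'c': at 3
pos 53 'e': at 4
pos 54 'e': at 5
pos 55 'c': at 6  ** P0@[50:55]
pos 56 'a': at 1 (via fail)
pos 57 'b': at 7 (via fail)
pos 58 'a': at 1 (via fail)
pos 59 'e': at 2
pos 60 'c': at 3
pos 61 'e': at 4
pos 62 'e': at 5
pos 63 'c': at 6  ** P0@[58:63]

Matches: [[2,1],[9,1],[19,0],[22,1],[28,0],[35,0],[45,0],[48,1],[55,0],[63,0]]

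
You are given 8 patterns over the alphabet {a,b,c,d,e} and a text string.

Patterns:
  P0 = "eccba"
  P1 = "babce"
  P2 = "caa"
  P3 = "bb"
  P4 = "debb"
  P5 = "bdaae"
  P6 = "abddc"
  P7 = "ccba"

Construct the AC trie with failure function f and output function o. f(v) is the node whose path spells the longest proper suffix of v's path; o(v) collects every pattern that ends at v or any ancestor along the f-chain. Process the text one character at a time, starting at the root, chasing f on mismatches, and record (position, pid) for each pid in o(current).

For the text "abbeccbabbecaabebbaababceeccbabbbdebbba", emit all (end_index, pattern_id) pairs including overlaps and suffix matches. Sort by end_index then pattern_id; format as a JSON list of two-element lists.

Construct AC machine:
Trie (insert patterns):
  0='ε' goto a→23 b→6 c→11 d→15 e→1
  1='e' goto c→2
  2='ec' goto c→3
  3='ecc' goto b→4
  4='eccb' goto a→5
  5='eccba' goto ·  ←P0
  6='b' goto a→7 b→14 d→19
  7='ba' goto b→8
  8='bab' goto c→9
  9='babc' goto e→10
  10='babce' goto ·  ←P1
  11='c' goto a→12 c→28
  12='ca' goto a→13
  13='caa' goto ·  ←P2
  14='bb' goto ·  ←P3
  15='d' goto e→16
  16='de' goto b→17
  17='deb' goto b→18
  18='debb' goto ·  ←P4
  19='bd' goto a→20
  20='bda' goto a→21
  21='bdaa' goto e→22
  22='bdaae' goto ·  ←P5
  23='a' goto b→24
  24='ab' goto d→25
  25='abd' goto d→26
  26='abdd' goto c→27
  27='abddc' goto ·  ←P6
  28='cc' goto b→29
  29='ccb' goto a→30
  30='ccba' goto ·  ←P7

BFS fail/out derivation:
  n1('e'): parent n0 fail=0; on 'e' 0 → fail=0;  out ∅∪∅=∅
  n6('b'): parent n0 fail=0; on 'b' 0 → fail=0;  out ∅∪∅=∅
  n11('c'): parent n0 fail=0; on 'c' 0 → fail=0;  out ∅∪∅=∅
  n15('d'): parent n0 fail=0; on 'd' 0 → fail=0;  out ∅∪∅=∅
  n23('a'): parent n0 fail=0; on 'a' 0 → fail=0;  out ∅∪∅=∅
  n2('ec'): parent n1 fail=0; on 'c' 0 → fail=11;  out ∅∪∅=∅
  n7('ba'): parent n6 fail=0; on 'a' 0 → fail=23;  out ∅∪∅=∅
  n12('ca'): parent n11 fail=0; on 'a' 0 → fail=23;  out ∅∪∅=∅
  n14('bb'): parent n6 fail=0; on 'b' 0 → fail=6;  out {3}∪∅={3}
  n16('de'): parent n15 fail=0; on 'e' 0 → fail=1;  out ∅∪∅=∅
  n19('bd'): parent n6 fail=0; on 'd' 0 → fail=15;  out ∅∪∅=∅
  n24('ab'): parent n23 fail=0; on 'b' 0 → fail=6;  out ∅∪∅=∅
  n28('cc'): parent n11 fail=0; on 'c' 0 → fail=11;  out ∅∪∅=∅
  n3('ecc'): parent n2 fail=11; on 'c' 11 → fail=28;  out ∅∪∅=∅
  n8('bab'): parent n7 fail=23; on 'b' 23 → fail=24;  out ∅∪∅=∅
  n13('caa'): parent n12 fail=23; on 'a' 23→0 → fail=23;  out {2}∪∅={2}
  n17('deb'): parent n16 fail=1; on 'b' 1→0 → fail=6;  out ∅∪∅=∅
  n20('bda'): parent n19 fail=15; on 'a' 15→0 → fail=23;  out ∅∪∅=∅
  n25('abd'): parent n24 fail=6; on 'd' 6 → fail=19;  out ∅∪∅=∅
  n29('ccb'): parent n28 fail=11; on 'b' 11→0 → fail=6;  out ∅∪∅=∅
  n4('eccb'): parent n3 fail=28; on 'b' 28 → fail=29;  out ∅∪∅=∅
  n9('babc'): parent n8 fail=24; on 'c' 24→6→0 → fail=11;  out ∅∪∅=∅
  n18('debb'): parent n17 fail=6; on 'b' 6 → fail=14;  out {4}∪{3}={3,4}
  n21('bdaa'): parent n20 fail=23; on 'a' 23→0 → fail=23;  out ∅∪∅=∅
  n26('abdd'): parent n25 fail=19; on 'd' 19→15→0 → fail=15;  out ∅∪∅=∅
  n30('ccba'): parent n29 fail=6; on 'a' 6 → fail=7;  out {7}∪∅={7}
  n5('eccba'): parent n4 fail=29; on 'a' 29 → fail=30;  out {0}∪{7}={0,7}
  n10('babce'): parent n9 fail=11; on 'e' 11→0 → fail=1;  out {1}∪∅={1}
  n22('bdaae'): parent n21 fail=23; on 'e' 23→0 → fail=1;  out {5}∪∅={5}
  n27('abddc'): parent n26 fail=15; on 'c' 15→0 → fail=11;  out {6}∪∅={6}

Scan:
pos 0 'a': at 23
pos 1 'b': at 24
pos 2 'b': at 14 (fail-walked)  emit P3@[1:2]
pos 3 'e': at 1 (fail-walked)
pos 4 'c': at 2
pos 5 'c': at 3
pos 6 'b': at 4
pos 7 'a': at 5  emit P0@[3:7],P7@[4:7]
pos 8 'b': at 8 (fail-walked)
pos 9 'b': at 14 (fail-walked)  emit P3@[8:9]
pos 10 'e': at 1 (fail-walked)
pos 11 'c': at 2
pos 12 'a': at 12 (fail-walked)
pos 13 'a': at 13  emit P2@[11:13]
pos 14 'b': at 24 (fail-walked)
pos 15 'e': at 1 (fail-walked)
pos 16 'b': at 6 (fail-walked)
pos 17 'b': at 14  emit P3@[16:17]
pos 18 'a': at 7 (fail-walked)
pos 19 'a': at 23 (fail-walked)
pos 20 'b': at 24
pos 21 'a': at 7 (fail-walked)
pos 22 'b': at 8
pos 23 'c': at 9
pos 24 'e': at 10  emit P1@[20:24]
pos 25 'e': at 1 (fail-walked)
pos 26 'c': at 2
pos 27 'c': at 3
pos 28 'b': at 4
pos 29 'a': at 5  emit P0@[25:29],P7@[26:29]
pos 30 'b': at 8 (fail-walked)
pos 31 'b': at 14 (fail-walked)  emit P3@[30:31]
pos 32 'b': at 14 (fail-walked)  emit P3@[31:32]
pos 33 'd': at 19 (fail-walked)
pos 34 'e': at 16 (fail-walked)
pos 35 'b': at 17
pos 36 'b': at 18  emit P3@[35:36],P4@[33:36]
pos 37 'b': at 14 (fail-walked)  emit P3@[36:37]
pos 38 'a': at 7 (fail-walked)

Matches: [[2,3],[7,0],[7,7],[9,3],[13,2],[17,3],[24,1],[29,0],[29,7],[31,3],[32,3],[36,3],[36,4],[37,3]]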